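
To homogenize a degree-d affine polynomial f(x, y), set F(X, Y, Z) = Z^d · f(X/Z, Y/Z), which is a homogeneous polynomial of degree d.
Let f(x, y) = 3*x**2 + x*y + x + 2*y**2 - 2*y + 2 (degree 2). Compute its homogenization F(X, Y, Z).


F(X, Y, Z) = 3*X**2 + X*Y + X*Z + 2*Y**2 - 2*Y*Z + 2*Z**2

deg(f) = 2.
Substitute x = X/Z, y = Y/Z into f, then multiply by Z^2.
  monomial 3·x^2·y^0 ↦ 3·X^2·Y^0·Z^0.
  monomial 1·x^1·y^1 ↦ 1·X^1·Y^1·Z^0.
  monomial 1·x^1·y^0 ↦ 1·X^1·Y^0·Z^1.
  monomial 2·x^0·y^2 ↦ 2·X^0·Y^2·Z^0.
  monomial -2·x^0·y^1 ↦ -2·X^0·Y^1·Z^1.
  monomial 2·x^0·y^0 ↦ 2·X^0·Y^0·Z^2.
Collecting: F(X, Y, Z) = 3*X**2 + X*Y + X*Z + 2*Y**2 - 2*Y*Z + 2*Z**2.


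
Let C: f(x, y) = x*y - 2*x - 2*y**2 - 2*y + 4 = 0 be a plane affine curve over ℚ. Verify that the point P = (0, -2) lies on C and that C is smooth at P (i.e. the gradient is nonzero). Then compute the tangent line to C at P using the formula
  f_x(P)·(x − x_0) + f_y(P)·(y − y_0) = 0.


Tangent line at P: -4*x + 6*y + 12 = 0.

Step 1: f(0, -2) = 0, so P lies on C.
Step 2: partial derivatives
  f_x(x, y) = y - 2, f_y(x, y) = x - 4*y - 2.
  f_x(P) = -4, f_y(P) = 6 (gradient nonzero, so P is smooth).
Step 3: tangent line at P: -4·(x − 0) + 6·(y − -2) = 0.
Expanding: -4*x + 6*y + 12 = 0.


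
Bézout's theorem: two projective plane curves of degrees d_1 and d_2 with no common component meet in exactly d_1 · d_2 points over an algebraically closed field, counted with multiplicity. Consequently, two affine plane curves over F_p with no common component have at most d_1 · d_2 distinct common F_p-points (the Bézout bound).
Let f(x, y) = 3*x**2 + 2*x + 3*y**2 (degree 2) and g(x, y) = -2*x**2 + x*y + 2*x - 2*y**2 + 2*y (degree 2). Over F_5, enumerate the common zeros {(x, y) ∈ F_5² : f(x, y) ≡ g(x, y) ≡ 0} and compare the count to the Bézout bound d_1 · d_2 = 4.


Common zeros: {(0, 0), (1, 0), (3, 2), (3, 3)}; count = 4; Bézout bound = 4.

deg(f) = 2, deg(g) = 2, so Bézout bound = 4.
Scan x ∈ F_5. For each x, list the y ∈ F_5 with f(x, y) ≡ 0 and those with g(x, y) ≡ 0 (mod 5); the common zeros in that column are the intersection.
  x = 0: f ≡ 0 at y ∈ {0}; g ≡ 0 at y ∈ {0, 1}; common: {0}.
  x = 1: f ≡ 0 at y ∈ {0}; g ≡ 0 at y ∈ {0, 4}; common: {0}.
  x = 2: f ≡ 0 at y ∈ ∅; g ≡ 0 at y ∈ {3, 4}; common: ∅.
  x = 3: f ≡ 0 at y ∈ {2, 3}; g ≡ 0 at y ∈ {2, 3}; common: {2, 3}.
  x = 4: f ≡ 0 at y ∈ ∅; g ≡ 0 at y ∈ {1, 2}; common: ∅.
Collecting: common zeros = {(0, 0), (1, 0), (3, 2), (3, 3)}, so the count is 4.
Comparison with the Bézout bound: 4 ≤ 4 = deg(f)·deg(g), as expected for curves with no common component (the bound is attained).


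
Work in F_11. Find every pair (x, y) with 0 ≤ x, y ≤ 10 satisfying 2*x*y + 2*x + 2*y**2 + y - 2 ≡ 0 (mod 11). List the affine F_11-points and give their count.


Affine F_11-points: {(1, 0), (1, 4), (2, 5), (2, 9), (4, 6), (6, 2), (6, 8), (8, 1), (8, 7), (10, 3)}; count = 10.

For each of the 121 pairs (x, y) ∈ F_11², evaluate f(x, y) mod 11. Record the zeros.
  x = 0: [0↦9, 1↦1, 2↦8, 3↦8, 4↦1, 5↦9, 6↦10, 7↦4, 8↦2, 9↦4, 10↦10]  zeros at y ∈ ∅
  x = 1: [0↦0, 1↦5, 2↦3, 3↦5, 4↦0, 5↦10, 6↦2, 7↦9, 8↦9, 9↦2, 10↦10]  zeros at y ∈ {0, 4}
  x = 2: [0↦2, 1↦9, 2↦9, 3↦2, 4↦10, 5↦0, 6↦5, 7↦3, 8↦5, 9↦0, 10↦10]  zeros at y ∈ {5, 9}
  x = 3: [0↦4, 1↦2, 2↦4, 3↦10, 4↦9, 5↦1, 6↦8, 7↦8, 8↦1, 9↦9, 10↦10]  zeros at y ∈ ∅
  x = 4: [0↦6, 1↦6, 2↦10, 3↦7, 4↦8, 5↦2, 6↦0, 7↦2, 8↦8, 9↦7, 10↦10]  zeros at y ∈ {6}
  x = 5: [0↦8, 1↦10, 2↦5, 3↦4, 4↦7, 5↦3, 6↦3, 7↦7, 8↦4, 9↦5, 10↦10]  zeros at y ∈ ∅
  x = 6: [0↦10, 1↦3, 2↦0, 3↦1, 4↦6, 5↦4, 6↦6, 7↦1, 8↦0, 9↦3, 10↦10]  zeros at y ∈ {2, 8}
  x = 7: [0↦1, 1↦7, 2↦6, 3↦9, 4↦5, 5↦5, 6↦9, 7↦6, 8↦7, 9↦1, 10↦10]  zeros at y ∈ ∅
  x = 8: [0↦3, 1↦0, 2↦1, 3↦6, 4↦4, 5↦6, 6↦1, 7↦0, 8↦3, 9↦10, 10↦10]  zeros at y ∈ {1, 7}
  x = 9: [0↦5, 1↦4, 2↦7, 3↦3, 4↦3, 5↦7, 6↦4, 7↦5, 8↦10, 9↦8, 10↦10]  zeros at y ∈ ∅
  x = 10: [0↦7, 1↦8, 2↦2, 3↦0, 4↦2, 5↦8, 6↦7, 7↦10, 8↦6, 9↦6, 10↦10]  zeros at y ∈ {3}
Collecting zeros: affine points = {(1, 0), (1, 4), (2, 5), (2, 9), (4, 6), (6, 2), (6, 8), (8, 1), (8, 7), (10, 3)}.
Total count |C(F_11)_aff| = 10.


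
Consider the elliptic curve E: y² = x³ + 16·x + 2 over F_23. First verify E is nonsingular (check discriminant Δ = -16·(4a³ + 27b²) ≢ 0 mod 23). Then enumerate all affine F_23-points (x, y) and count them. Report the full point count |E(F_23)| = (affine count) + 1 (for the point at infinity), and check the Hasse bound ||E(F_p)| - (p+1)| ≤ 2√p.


Affine points = {(0, 5), (0, 18), (3, 10), (3, 13), (5, 0), (9, 1), (9, 22), (10, 9), (10, 14), (12, 6), (12, 17), (14, 7), (14, 16), (15, 11), (15, 12), (17, 9), (17, 14), (18, 2), (18, 21), (19, 9), (19, 14), (21, 10), (21, 13), (22, 10), (22, 13)}; affine count = 25; |E(F_23)| = 26.

Discriminant check: Δ ∝ 4a³ + 27b² = 4·16³ + 27·2² = 4·4096 + 27·4 ≡ 1 (mod 23). Nonzero ⇒ E is nonsingular.
For each x ∈ F_23, compute rhs = x³ + 16·x + 2 mod 23, then count y ∈ F_23 with y² ≡ rhs.
  x = 0: rhs = 2, matching y values: 5, 18 (2 points).
  x = 1: rhs = 19, matching y values: none (0 points).
  x = 2: rhs = 19, matching y values: none (0 points).
  x = 3: rhs = 8, matching y values: 10, 13 (2 points).
  x = 4: rhs = 15, matching y values: none (0 points).
  x = 5: rhs = 0, matching y values: 0 (1 points).
  x = 6: rhs = 15, matching y values: none (0 points).
  x = 7: rhs = 20, matching y values: none (0 points).
  x = 8: rhs = 21, matching y values: none (0 points).
  x = 9: rhs = 1, matching y values: 1, 22 (2 points).
  x = 10: rhs = 12, matching y values: 9, 14 (2 points).
  x = 11: rhs = 14, matching y values: none (0 points).
  x = 12: rhs = 13, matching y values: 6, 17 (2 points).
  x = 13: rhs = 15, matching y values: none (0 points).
  x = 14: rhs = 3, matching y values: 7, 16 (2 points).
  x = 15: rhs = 6, matching y values: 11, 12 (2 points).
  x = 16: rhs = 7, matching y values: none (0 points).
  x = 17: rhs = 12, matching y values: 9, 14 (2 points).
  x = 18: rhs = 4, matching y values: 2, 21 (2 points).
  x = 19: rhs = 12, matching y values: 9, 14 (2 points).
  x = 20: rhs = 19, matching y values: none (0 points).
  x = 21: rhs = 8, matching y values: 10, 13 (2 points).
  x = 22: rhs = 8, matching y values: 10, 13 (2 points).
Total affine count: 25.
Full point count |E(F_23)| = 25 + 1 = 26.
Hasse bound: |26 − (23+1)| = |2| = 2 ≤ 2√23 ≈ 9.5917 ✓.


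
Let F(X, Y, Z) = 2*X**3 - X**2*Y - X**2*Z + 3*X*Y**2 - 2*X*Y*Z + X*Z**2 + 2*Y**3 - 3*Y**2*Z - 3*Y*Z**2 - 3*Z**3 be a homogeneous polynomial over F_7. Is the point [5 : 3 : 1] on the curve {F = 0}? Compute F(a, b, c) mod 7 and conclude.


F(5,3,1) ≡ 2 (mod 7); P is NOT on the curve.

Evaluate F(5, 3, 1) term-by-term (mod 7).
  2*X**3 ↦ 2·125·1·1 = 250
  -X**2*Y ↦ -1·25·3·1 = -75
  -X**2*Z ↦ -1·25·1·1 = -25
  3*X*Y**2 ↦ 3·5·9·1 = 135
  -2*X*Y*Z ↦ -2·5·3·1 = -30
  X*Z**2 ↦ 1·5·1·1 = 5
  2*Y**3 ↦ 2·1·27·1 = 54
  -3*Y**2*Z ↦ -3·1·9·1 = -27
  -3*Y*Z**2 ↦ -3·1·3·1 = -9
  -3*Z**3 ↦ -3·1·1·1 = -3
Sum: F(5, 3, 1) = (250) + (-75) + (-25) + (135) + (-30) + (5) + (54) + (-27) + (-9) + (-3) = 275.
Reducing mod 7: 275 ≡ 2 (mod 7).
Since F(a, b, c) ≡ 2 ≠ 0 (mod 7), P does NOT lie on the curve.


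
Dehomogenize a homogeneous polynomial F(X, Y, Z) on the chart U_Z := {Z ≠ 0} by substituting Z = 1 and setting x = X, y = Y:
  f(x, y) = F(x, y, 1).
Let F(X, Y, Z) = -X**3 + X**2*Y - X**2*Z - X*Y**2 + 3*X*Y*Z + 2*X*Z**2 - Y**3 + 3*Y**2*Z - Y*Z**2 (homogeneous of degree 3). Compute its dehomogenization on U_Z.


f(x, y) = -x**3 + x**2*y - x**2 - x*y**2 + 3*x*y + 2*x - y**3 + 3*y**2 - y

On U_Z we set Z = 1. Each monomial c·X^i·Y^j·Z^k in F becomes c·x^i·y^j·1^k = c·x^i·y^j.
Substituting Z = 1: F(X, Y, 1) = -x**3 + x**2*y - x**2 - x*y**2 + 3*x*y + 2*x - y**3 + 3*y**2 - y.
Note: deg(f) ≤ deg(F) = 3; strict inequality happens when F is divisible by Z (lost terms).


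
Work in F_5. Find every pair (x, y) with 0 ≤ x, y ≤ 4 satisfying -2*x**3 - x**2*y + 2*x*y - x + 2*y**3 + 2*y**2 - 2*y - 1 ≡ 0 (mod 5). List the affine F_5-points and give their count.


Affine F_5-points: {(0, 3), (1, 3)}; count = 2.

For each of the 25 pairs (x, y) ∈ F_5², evaluate f(x, y) mod 5. Record the zeros.
  x = 0: [0↦4, 1↦1, 2↦4, 3↦0, 4↦1]  zeros at y ∈ {3}
  x = 1: [0↦1, 1↦4, 2↦3, 3↦0, 4↦2]  zeros at y ∈ {3}
  x = 2: [0↦1, 1↦3, 2↦1, 3↦2, 4↦3]  zeros at y ∈ ∅
  x = 3: [0↦2, 1↦1, 2↦1, 3↦4, 4↦2]  zeros at y ∈ ∅
  x = 4: [0↦2, 1↦1, 2↦1, 3↦4, 4↦2]  zeros at y ∈ ∅
Collecting zeros: affine points = {(0, 3), (1, 3)}.
Total count |C(F_5)_aff| = 2.


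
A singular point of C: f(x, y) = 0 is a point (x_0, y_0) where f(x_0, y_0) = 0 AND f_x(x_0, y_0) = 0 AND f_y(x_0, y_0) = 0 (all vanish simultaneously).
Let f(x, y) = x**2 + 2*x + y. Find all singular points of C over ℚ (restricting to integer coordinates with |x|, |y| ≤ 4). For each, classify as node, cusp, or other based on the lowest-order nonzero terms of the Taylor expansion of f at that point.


No singular points in the scanned grid; C is smooth there.

Compute partial derivatives:
  f_x = 2*x + 2.
  f_y = 1.
f_y = 1 is a nonzero constant, so f_y never vanishes: no point (x, y) can satisfy f = f_x = f_y = 0. In particular no (x, y) ∈ {−4, ..., 4}² is singular; the curve is smooth.


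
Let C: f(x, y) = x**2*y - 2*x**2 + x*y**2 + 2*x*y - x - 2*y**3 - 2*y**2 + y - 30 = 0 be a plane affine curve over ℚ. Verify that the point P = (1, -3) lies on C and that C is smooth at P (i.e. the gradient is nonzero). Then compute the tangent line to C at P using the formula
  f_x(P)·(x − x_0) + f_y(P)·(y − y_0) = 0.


Tangent line at P: -8*x - 44*y - 124 = 0.

Step 1: f(1, -3) = 0, so P lies on C.
Step 2: partial derivatives
  f_x(x, y) = 2*x*y - 4*x + y**2 + 2*y - 1, f_y(x, y) = x**2 + 2*x*y + 2*x - 6*y**2 - 4*y + 1.
  f_x(P) = -8, f_y(P) = -44 (gradient nonzero, so P is smooth).
Step 3: tangent line at P: -8·(x − 1) + -44·(y − -3) = 0.
Expanding: -8*x - 44*y - 124 = 0.


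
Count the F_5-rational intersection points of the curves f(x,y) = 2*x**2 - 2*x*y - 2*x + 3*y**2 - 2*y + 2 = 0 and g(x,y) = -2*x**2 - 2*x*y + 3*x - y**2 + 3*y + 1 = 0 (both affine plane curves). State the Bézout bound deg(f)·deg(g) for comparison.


Common zeros: ∅; count = 0; Bézout bound = 4.

deg(f) = 2, deg(g) = 2, so Bézout bound = 4.
Scan x ∈ F_5. For each x, list the y ∈ F_5 with f(x, y) ≡ 0 and those with g(x, y) ≡ 0 (mod 5); the common zeros in that column are the intersection.
  x = 0: f ≡ 0 at y ∈ {2}; g ≡ 0 at y ∈ ∅; common: ∅.
  x = 1: f ≡ 0 at y ∈ ∅; g ≡ 0 at y ∈ {2, 4}; common: ∅.
  x = 2: f ≡ 0 at y ∈ {3, 4}; g ≡ 0 at y ∈ ∅; common: ∅.
  x = 3: f ≡ 0 at y ∈ {2, 4}; g ≡ 0 at y ∈ ∅; common: ∅.
  x = 4: f ≡ 0 at y ∈ ∅; g ≡ 0 at y ∈ {1, 4}; common: ∅.
Collecting: common zeros = ∅, so the count is 0.
Comparison with the Bézout bound: 0 ≤ 4 = deg(f)·deg(g), as expected for curves with no common component (the affine F_5-count falls short of the bound because intersections may lie at infinity, over extension fields, or carry multiplicity).


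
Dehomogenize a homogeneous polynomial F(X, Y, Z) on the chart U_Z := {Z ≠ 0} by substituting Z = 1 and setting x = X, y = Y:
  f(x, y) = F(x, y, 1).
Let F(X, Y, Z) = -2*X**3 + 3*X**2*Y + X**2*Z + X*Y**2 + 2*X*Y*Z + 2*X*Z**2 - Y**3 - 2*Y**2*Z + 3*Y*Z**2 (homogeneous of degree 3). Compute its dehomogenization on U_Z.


f(x, y) = -2*x**3 + 3*x**2*y + x**2 + x*y**2 + 2*x*y + 2*x - y**3 - 2*y**2 + 3*y

On U_Z we set Z = 1. Each monomial c·X^i·Y^j·Z^k in F becomes c·x^i·y^j·1^k = c·x^i·y^j.
Substituting Z = 1: F(X, Y, 1) = -2*x**3 + 3*x**2*y + x**2 + x*y**2 + 2*x*y + 2*x - y**3 - 2*y**2 + 3*y.
Note: deg(f) ≤ deg(F) = 3; strict inequality happens when F is divisible by Z (lost terms).


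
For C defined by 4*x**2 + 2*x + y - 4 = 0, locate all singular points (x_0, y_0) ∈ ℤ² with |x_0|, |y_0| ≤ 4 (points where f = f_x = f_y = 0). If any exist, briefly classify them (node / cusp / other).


No singular points in the scanned grid; C is smooth there.

Compute partial derivatives:
  f_x = 8*x + 2.
  f_y = 1.
f_y = 1 is a nonzero constant, so f_y never vanishes: no point (x, y) can satisfy f = f_x = f_y = 0. In particular no (x, y) ∈ {−4, ..., 4}² is singular; the curve is smooth.


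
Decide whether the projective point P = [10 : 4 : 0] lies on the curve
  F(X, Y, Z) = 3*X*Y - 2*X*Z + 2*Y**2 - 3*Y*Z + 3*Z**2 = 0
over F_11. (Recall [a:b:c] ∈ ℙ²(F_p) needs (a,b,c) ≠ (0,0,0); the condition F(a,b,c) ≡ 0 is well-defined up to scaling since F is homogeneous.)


F(10,4,0) ≡ 9 (mod 11); P is NOT on the curve.

Evaluate F(10, 4, 0) term-by-term (mod 11).
  3*X*Y ↦ 3·10·4·1 = 120
  -2*X*Z ↦ -2·10·1·0 = 0
  2*Y**2 ↦ 2·1·16·1 = 32
  -3*Y*Z ↦ -3·1·4·0 = 0
  3*Z**2 ↦ 3·1·1·0 = 0
Sum: F(10, 4, 0) = (120) + (0) + (32) + (0) + (0) = 152.
Reducing mod 11: 152 ≡ 9 (mod 11).
Since F(a, b, c) ≡ 9 ≠ 0 (mod 11), P does NOT lie on the curve.


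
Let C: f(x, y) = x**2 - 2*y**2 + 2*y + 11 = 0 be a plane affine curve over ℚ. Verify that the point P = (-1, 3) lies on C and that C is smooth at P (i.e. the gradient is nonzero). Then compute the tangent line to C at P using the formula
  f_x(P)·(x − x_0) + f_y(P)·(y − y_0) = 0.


Tangent line at P: -2*x - 10*y + 28 = 0.

Step 1: f(-1, 3) = 0, so P lies on C.
Step 2: partial derivatives
  f_x(x, y) = 2*x, f_y(x, y) = 2 - 4*y.
  f_x(P) = -2, f_y(P) = -10 (gradient nonzero, so P is smooth).
Step 3: tangent line at P: -2·(x − -1) + -10·(y − 3) = 0.
Expanding: -2*x - 10*y + 28 = 0.


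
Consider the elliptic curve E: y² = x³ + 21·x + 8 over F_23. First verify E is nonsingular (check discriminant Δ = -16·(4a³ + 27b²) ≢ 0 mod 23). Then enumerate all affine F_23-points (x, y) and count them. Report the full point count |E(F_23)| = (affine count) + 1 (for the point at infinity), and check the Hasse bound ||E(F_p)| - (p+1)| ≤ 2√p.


Affine points = {(0, 10), (0, 13), (2, 9), (2, 14), (3, 11), (3, 12), (4, 8), (4, 15), (5, 10), (5, 13), (9, 11), (9, 12), (11, 11), (11, 12), (15, 8), (15, 15), (16, 1), (16, 22), (18, 10), (18, 13), (21, 2), (21, 21), (22, 3), (22, 20)}; affine count = 24; |E(F_23)| = 25.

Discriminant check: Δ ∝ 4a³ + 27b² = 4·21³ + 27·8² = 4·9261 + 27·64 ≡ 17 (mod 23). Nonzero ⇒ E is nonsingular.
For each x ∈ F_23, compute rhs = x³ + 21·x + 8 mod 23, then count y ∈ F_23 with y² ≡ rhs.
  x = 0: rhs = 8, matching y values: 10, 13 (2 points).
  x = 1: rhs = 7, matching y values: none (0 points).
  x = 2: rhs = 12, matching y values: 9, 14 (2 points).
  x = 3: rhs = 6, matching y values: 11, 12 (2 points).
  x = 4: rhs = 18, matching y values: 8, 15 (2 points).
  x = 5: rhs = 8, matching y values: 10, 13 (2 points).
  x = 6: rhs = 5, matching y values: none (0 points).
  x = 7: rhs = 15, matching y values: none (0 points).
  x = 8: rhs = 21, matching y values: none (0 points).
  x = 9: rhs = 6, matching y values: 11, 12 (2 points).
  x = 10: rhs = 22, matching y values: none (0 points).
  x = 11: rhs = 6, matching y values: 11, 12 (2 points).
  x = 12: rhs = 10, matching y values: none (0 points).
  x = 13: rhs = 17, matching y values: none (0 points).
  x = 14: rhs = 10, matching y values: none (0 points).
  x = 15: rhs = 18, matching y values: 8, 15 (2 points).
  x = 16: rhs = 1, matching y values: 1, 22 (2 points).
  x = 17: rhs = 11, matching y values: none (0 points).
  x = 18: rhs = 8, matching y values: 10, 13 (2 points).
  x = 19: rhs = 21, matching y values: none (0 points).
  x = 20: rhs = 10, matching y values: none (0 points).
  x = 21: rhs = 4, matching y values: 2, 21 (2 points).
  x = 22: rhs = 9, matching y values: 3, 20 (2 points).
Total affine count: 24.
Full point count |E(F_23)| = 24 + 1 = 25.
Hasse bound: |25 − (23+1)| = |1| = 1 ≤ 2√23 ≈ 9.5917 ✓.


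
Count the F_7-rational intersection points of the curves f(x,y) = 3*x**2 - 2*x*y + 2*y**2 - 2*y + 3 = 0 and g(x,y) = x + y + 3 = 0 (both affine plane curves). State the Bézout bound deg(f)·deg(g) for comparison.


Common zeros: {(6, 5)}; count = 1; Bézout bound = 2.

deg(f) = 2, deg(g) = 1, so Bézout bound = 2.
Scan x ∈ F_7. For each x, list the y ∈ F_7 with f(x, y) ≡ 0 and those with g(x, y) ≡ 0 (mod 7); the common zeros in that column are the intersection.
  x = 0: f ≡ 0 at y ∈ {2, 6}; g ≡ 0 at y ∈ {4}; common: ∅.
  x = 1: f ≡ 0 at y ∈ ∅; g ≡ 0 at y ∈ {3}; common: ∅.
  x = 2: f ≡ 0 at y ∈ {5}; g ≡ 0 at y ∈ {2}; common: ∅.
  x = 3: f ≡ 0 at y ∈ ∅; g ≡ 0 at y ∈ {1}; common: ∅.
  x = 4: f ≡ 0 at y ∈ {6}; g ≡ 0 at y ∈ {0}; common: ∅.
  x = 5: f ≡ 0 at y ∈ ∅; g ≡ 0 at y ∈ {6}; common: ∅.
  x = 6: f ≡ 0 at y ∈ {2, 5}; g ≡ 0 at y ∈ {5}; common: {5}.
Collecting: common zeros = {(6, 5)}, so the count is 1.
Comparison with the Bézout bound: 1 ≤ 2 = deg(f)·deg(g), as expected for curves with no common component (the affine F_7-count falls short of the bound because intersections may lie at infinity, over extension fields, or carry multiplicity).


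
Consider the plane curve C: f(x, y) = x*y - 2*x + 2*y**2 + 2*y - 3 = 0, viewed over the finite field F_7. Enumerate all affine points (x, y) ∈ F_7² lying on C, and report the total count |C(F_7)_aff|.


Affine F_7-points: {(0, 3), (1, 1), (2, 0), (2, 5), (6, 4), (6, 6)}; count = 6.

For each of the 49 pairs (x, y) ∈ F_7², evaluate f(x, y) mod 7. Record the zeros.
  x = 0: [0↦4, 1↦1, 2↦2, 3↦0, 4↦2, 5↦1, 6↦4]  zeros at y ∈ {3}
  x = 1: [0↦2, 1↦0, 2↦2, 3↦1, 4↦4, 5↦4, 6↦1]  zeros at y ∈ {1}
  x = 2: [0↦0, 1↦6, 2↦2, 3↦2, 4↦6, 5↦0, 6↦5]  zeros at y ∈ {0, 5}
  x = 3: [0↦5, 1↦5, 2↦2, 3↦3, 4↦1, 5↦3, 6↦2]  zeros at y ∈ ∅
  x = 4: [0↦3, 1↦4, 2↦2, 3↦4, 4↦3, 5↦6, 6↦6]  zeros at y ∈ ∅
  x = 5: [0↦1, 1↦3, 2↦2, 3↦5, 4↦5, 5↦2, 6↦3]  zeros at y ∈ ∅
  x = 6: [0↦6, 1↦2, 2↦2, 3↦6, 4↦0, 5↦5, 6↦0]  zeros at y ∈ {4, 6}
Collecting zeros: affine points = {(0, 3), (1, 1), (2, 0), (2, 5), (6, 4), (6, 6)}.
Total count |C(F_7)_aff| = 6.


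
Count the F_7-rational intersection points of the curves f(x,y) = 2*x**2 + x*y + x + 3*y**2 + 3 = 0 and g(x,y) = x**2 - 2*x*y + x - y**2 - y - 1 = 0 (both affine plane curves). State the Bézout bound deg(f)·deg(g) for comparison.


Common zeros: {(3, 2), (6, 3)}; count = 2; Bézout bound = 4.

deg(f) = 2, deg(g) = 2, so Bézout bound = 4.
Scan x ∈ F_7. For each x, list the y ∈ F_7 with f(x, y) ≡ 0 and those with g(x, y) ≡ 0 (mod 7); the common zeros in that column are the intersection.
  x = 0: f ≡ 0 at y ∈ ∅; g ≡ 0 at y ∈ {2, 4}; common: ∅.
  x = 1: f ≡ 0 at y ∈ ∅; g ≡ 0 at y ∈ ∅; common: ∅.
  x = 2: f ≡ 0 at y ∈ {5, 6}; g ≡ 0 at y ∈ ∅; common: ∅.
  x = 3: f ≡ 0 at y ∈ {2, 4}; g ≡ 0 at y ∈ {2, 5}; common: {2}.
  x = 4: f ≡ 0 at y ∈ ∅; g ≡ 0 at y ∈ ∅; common: ∅.
  x = 5: f ≡ 0 at y ∈ {4, 6}; g ≡ 0 at y ∈ ∅; common: ∅.
  x = 6: f ≡ 0 at y ∈ {2, 3}; g ≡ 0 at y ∈ {3, 5}; common: {3}.
Collecting: common zeros = {(3, 2), (6, 3)}, so the count is 2.
Comparison with the Bézout bound: 2 ≤ 4 = deg(f)·deg(g), as expected for curves with no common component (the affine F_7-count falls short of the bound because intersections may lie at infinity, over extension fields, or carry multiplicity).


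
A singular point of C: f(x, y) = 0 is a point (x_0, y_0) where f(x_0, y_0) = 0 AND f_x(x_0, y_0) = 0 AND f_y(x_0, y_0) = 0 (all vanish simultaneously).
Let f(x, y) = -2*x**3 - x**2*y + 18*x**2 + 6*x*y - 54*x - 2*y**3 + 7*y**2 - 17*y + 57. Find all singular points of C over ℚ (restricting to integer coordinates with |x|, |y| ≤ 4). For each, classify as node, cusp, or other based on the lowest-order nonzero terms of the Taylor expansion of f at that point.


Singular points: {(3, 1)}; classification: node.

Compute partial derivatives:
  f_x = -6*x**2 - 2*x*y + 36*x + 6*y - 54.
  f_y = -x**2 + 6*x - 6*y**2 + 14*y - 17.
Scan x_0 ∈ {−4, ..., 4}. For each x_0, f_y(x_0, y) is a polynomial in y; find its integer roots y ∈ {−4, ..., 4}, then test f_x and f at those candidates.
  x = -4: f_y(-4, y) = -6*y**2 + 14*y - 57; no integer root y with |y| ≤ 4.
  x = -3: f_y(-3, y) = -6*y**2 + 14*y - 44; no integer root y with |y| ≤ 4.
  x = -2: f_y(-2, y) = -6*y**2 + 14*y - 33; no integer root y with |y| ≤ 4.
  x = -1: f_y(-1, y) = -6*y**2 + 14*y - 24; no integer root y with |y| ≤ 4.
  x = 0: f_y(0, y) = -6*y**2 + 14*y - 17; no integer root y with |y| ≤ 4.
  x = 1: f_y(1, y) = -6*y**2 + 14*y - 12; no integer root y with |y| ≤ 4.
  x = 2: f_y(2, y) = -6*y**2 + 14*y - 9; no integer root y with |y| ≤ 4.
  x = 3: f_y(3, y) = -6*y**2 + 14*y - 8; vanishes at y ∈ {1}. (3, 1): f_x = 0, f = 0 — SINGULAR.
  x = 4: f_y(4, y) = -6*y**2 + 14*y - 9; no integer root y with |y| ≤ 4.
Only singular point on the grid: (3, 1).
Classify: substitute x = 3 + u, y = 1 + v and expand: f = -2*u**3 - u**2*v - u**2 - 2*v**3 + v**2.
No constant or linear terms (consistent with a singular point). Quadratic part: -u**2 + v**2. Cubic part: -2*u**3 - u**2*v - 2*v**3.
The quadratic part v**2 - u**2 = (v − u)(v + u) splits into two distinct linear factors, so there are two distinct tangent lines y − 1 = ±(x − 3) — this is a node (ordinary double point).
Classification: node.


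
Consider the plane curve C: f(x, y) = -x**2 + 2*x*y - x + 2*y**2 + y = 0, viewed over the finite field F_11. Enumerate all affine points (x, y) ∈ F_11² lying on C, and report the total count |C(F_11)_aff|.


Affine F_11-points: {(0, 0), (0, 5), (1, 6), (1, 9), (5, 2), (5, 9), (9, 2), (9, 5), (10, 0), (10, 6)}; count = 10.

For each of the 121 pairs (x, y) ∈ F_11², evaluate f(x, y) mod 11. Record the zeros.
  x = 0: [0↦0, 1↦3, 2↦10, 3↦10, 4↦3, 5↦0, 6↦1, 7↦6, 8↦4, 9↦6, 10↦1]  zeros at y ∈ {0, 5}
  x = 1: [0↦9, 1↦3, 2↦1, 3↦3, 4↦9, 5↦8, 6↦0, 7↦7, 8↦7, 9↦0, 10↦8]  zeros at y ∈ {6, 9}
  x = 2: [0↦5, 1↦1, 2↦1, 3↦5, 4↦2, 5↦3, 6↦8, 7↦6, 8↦8, 9↦3, 10↦2]  zeros at y ∈ ∅
  x = 3: [0↦10, 1↦8, 2↦10, 3↦5, 4↦4, 5↦7, 6↦3, 7↦3, 8↦7, 9↦4, 10↦5]  zeros at y ∈ ∅
  x = 4: [0↦2, 1↦2, 2↦6, 3↦3, 4↦4, 5↦9, 6↦7, 7↦9, 8↦4, 9↦3, 10↦6]  zeros at y ∈ ∅
  x = 5: [0↦3, 1↦5, 2↦0, 3↦10, 4↦2, 5↦9, 6↦9, 7↦2, 8↦10, 9↦0, 10↦5]  zeros at y ∈ {2, 9}
  x = 6: [0↦2, 1↦6, 2↦3, 3↦4, 4↦9, 5↦7, 6↦9, 7↦4, 8↦3, 9↦6, 10↦2]  zeros at y ∈ ∅
  x = 7: [0↦10, 1↦5, 2↦4, 3↦7, 4↦3, 5↦3, 6↦7, 7↦4, 8↦5, 9↦10, 10↦8]  zeros at y ∈ ∅
  x = 8: [0↦5, 1↦2, 2↦3, 3↦8, 4↦6, 5↦8, 6↦3, 7↦2, 8↦5, 9↦1, 10↦1]  zeros at y ∈ ∅
  x = 9: [0↦9, 1↦8, 2↦0, 3↦7, 4↦7, 5↦0, 6↦8, 7↦9, 8↦3, 9↦1, 10↦3]  zeros at y ∈ {2, 5}
  x = 10: [0↦0, 1↦1, 2↦6, 3↦4, 4↦6, 5↦1, 6↦0, 7↦3, 8↦10, 9↦10, 10↦3]  zeros at y ∈ {0, 6}
Collecting zeros: affine points = {(0, 0), (0, 5), (1, 6), (1, 9), (5, 2), (5, 9), (9, 2), (9, 5), (10, 0), (10, 6)}.
Total count |C(F_11)_aff| = 10.


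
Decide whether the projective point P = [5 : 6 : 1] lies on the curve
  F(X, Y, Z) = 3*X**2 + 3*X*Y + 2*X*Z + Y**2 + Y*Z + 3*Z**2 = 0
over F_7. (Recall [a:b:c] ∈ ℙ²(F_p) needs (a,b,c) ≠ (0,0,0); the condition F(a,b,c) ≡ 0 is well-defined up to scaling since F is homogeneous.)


F(5,6,1) ≡ 3 (mod 7); P is NOT on the curve.

Evaluate F(5, 6, 1) term-by-term (mod 7).
  3*X**2 ↦ 3·25·1·1 = 75
  3*X*Y ↦ 3·5·6·1 = 90
  2*X*Z ↦ 2·5·1·1 = 10
  Y**2 ↦ 1·1·36·1 = 36
  Y*Z ↦ 1·1·6·1 = 6
  3*Z**2 ↦ 3·1·1·1 = 3
Sum: F(5, 6, 1) = (75) + (90) + (10) + (36) + (6) + (3) = 220.
Reducing mod 7: 220 ≡ 3 (mod 7).
Since F(a, b, c) ≡ 3 ≠ 0 (mod 7), P does NOT lie on the curve.


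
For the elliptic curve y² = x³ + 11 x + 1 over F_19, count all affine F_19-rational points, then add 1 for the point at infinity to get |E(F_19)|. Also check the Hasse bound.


Affine points = {(0, 1), (0, 18), (3, 2), (3, 17), (6, 6), (6, 13), (10, 3), (10, 16), (11, 3), (11, 16), (13, 2), (13, 17), (14, 7), (14, 12), (15, 8), (15, 11), (16, 6), (16, 13), (17, 3), (17, 16)}; affine count = 20; |E(F_19)| = 21.

Discriminant check: Δ ∝ 4a³ + 27b² = 4·11³ + 27·1² = 4·1331 + 27·1 ≡ 12 (mod 19). Nonzero ⇒ E is nonsingular.
For each x ∈ F_19, compute rhs = x³ + 11·x + 1 mod 19, then count y ∈ F_19 with y² ≡ rhs.
  x = 0: rhs = 1, matching y values: 1, 18 (2 points).
  x = 1: rhs = 13, matching y values: none (0 points).
  x = 2: rhs = 12, matching y values: none (0 points).
  x = 3: rhs = 4, matching y values: 2, 17 (2 points).
  x = 4: rhs = 14, matching y values: none (0 points).
  x = 5: rhs = 10, matching y values: none (0 points).
  x = 6: rhs = 17, matching y values: 6, 13 (2 points).
  x = 7: rhs = 3, matching y values: none (0 points).
  x = 8: rhs = 12, matching y values: none (0 points).
  x = 9: rhs = 12, matching y values: none (0 points).
  x = 10: rhs = 9, matching y values: 3, 16 (2 points).
  x = 11: rhs = 9, matching y values: 3, 16 (2 points).
  x = 12: rhs = 18, matching y values: none (0 points).
  x = 13: rhs = 4, matching y values: 2, 17 (2 points).
  x = 14: rhs = 11, matching y values: 7, 12 (2 points).
  x = 15: rhs = 7, matching y values: 8, 11 (2 points).
  x = 16: rhs = 17, matching y values: 6, 13 (2 points).
  x = 17: rhs = 9, matching y values: 3, 16 (2 points).
  x = 18: rhs = 8, matching y values: none (0 points).
Total affine count: 20.
Full point count |E(F_19)| = 20 + 1 = 21.
Hasse bound: |21 − (19+1)| = |1| = 1 ≤ 2√19 ≈ 8.7178 ✓.


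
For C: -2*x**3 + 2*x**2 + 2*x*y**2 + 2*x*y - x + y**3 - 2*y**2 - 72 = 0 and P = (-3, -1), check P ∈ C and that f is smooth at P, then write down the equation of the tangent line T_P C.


Tangent line at P: -67*x + 13*y - 188 = 0.

Step 1: f(-3, -1) = 0, so P lies on C.
Step 2: partial derivatives
  f_x(x, y) = -6*x**2 + 4*x + 2*y**2 + 2*y - 1, f_y(x, y) = 4*x*y + 2*x + 3*y**2 - 4*y.
  f_x(P) = -67, f_y(P) = 13 (gradient nonzero, so P is smooth).
Step 3: tangent line at P: -67·(x − -3) + 13·(y − -1) = 0.
Expanding: -67*x + 13*y - 188 = 0.


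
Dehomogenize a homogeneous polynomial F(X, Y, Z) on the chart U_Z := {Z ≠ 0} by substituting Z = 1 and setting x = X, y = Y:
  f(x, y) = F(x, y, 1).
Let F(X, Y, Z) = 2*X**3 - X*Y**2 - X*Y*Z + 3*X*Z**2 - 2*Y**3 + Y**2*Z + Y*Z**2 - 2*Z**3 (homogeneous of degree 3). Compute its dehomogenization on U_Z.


f(x, y) = 2*x**3 - x*y**2 - x*y + 3*x - 2*y**3 + y**2 + y - 2

On U_Z we set Z = 1. Each monomial c·X^i·Y^j·Z^k in F becomes c·x^i·y^j·1^k = c·x^i·y^j.
Substituting Z = 1: F(X, Y, 1) = 2*x**3 - x*y**2 - x*y + 3*x - 2*y**3 + y**2 + y - 2.
Note: deg(f) ≤ deg(F) = 3; strict inequality happens when F is divisible by Z (lost terms).


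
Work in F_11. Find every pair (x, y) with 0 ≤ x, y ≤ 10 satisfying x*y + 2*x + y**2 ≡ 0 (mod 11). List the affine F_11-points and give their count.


Affine F_11-points: {(0, 0), (1, 4), (1, 6), (7, 1), (7, 3), (8, 7), (9, 5), (9, 8), (10, 2), (10, 10)}; count = 10.

For each of the 121 pairs (x, y) ∈ F_11², evaluate f(x, y) mod 11. Record the zeros.
  x = 0: [0↦0, 1↦1, 2↦4, 3↦9, 4↦5, 5↦3, 6↦3, 7↦5, 8↦9, 9↦4, 10↦1]  zeros at y ∈ {0}
  x = 1: [0↦2, 1↦4, 2↦8, 3↦3, 4↦0, 5↦10, 6↦0, 7↦3, 8↦8, 9↦4, 10↦2]  zeros at y ∈ {4, 6}
  x = 2: [0↦4, 1↦7, 2↦1, 3↦8, 4↦6, 5↦6, 6↦8, 7↦1, 8↦7, 9↦4, 10↦3]  zeros at y ∈ ∅
  x = 3: [0↦6, 1↦10, 2↦5, 3↦2, 4↦1, 5↦2, 6↦5, 7↦10, 8↦6, 9↦4, 10↦4]  zeros at y ∈ ∅
  x = 4: [0↦8, 1↦2, 2↦9, 3↦7, 4↦7, 5↦9, 6↦2, 7↦8, 8↦5, 9↦4, 10↦5]  zeros at y ∈ ∅
  x = 5: [0↦10, 1↦5, 2↦2, 3↦1, 4↦2, 5↦5, 6↦10, 7↦6, 8↦4, 9↦4, 10↦6]  zeros at y ∈ ∅
  x = 6: [0↦1, 1↦8, 2↦6, 3↦6, 4↦8, 5↦1, 6↦7, 7↦4, 8↦3, 9↦4, 10↦7]  zeros at y ∈ ∅
  x = 7: [0↦3, 1↦0, 2↦10, 3↦0, 4↦3, 5↦8, 6↦4, 7↦2, 8↦2, 9↦4, 10↦8]  zeros at y ∈ {1, 3}
  x = 8: [0↦5, 1↦3, 2↦3, 3↦5, 4↦9, 5↦4, 6↦1, 7↦0, 8↦1, 9↦4, 10↦9]  zeros at y ∈ {7}
  x = 9: [0↦7, 1↦6, 2↦7, 3↦10, 4↦4, 5↦0, 6↦9, 7↦9, 8↦0, 9↦4, 10↦10]  zeros at y ∈ {5, 8}
  x = 10: [0↦9, 1↦9, 2↦0, 3↦4, 4↦10, 5↦7, 6↦6, 7↦7, 8↦10, 9↦4, 10↦0]  zeros at y ∈ {2, 10}
Collecting zeros: affine points = {(0, 0), (1, 4), (1, 6), (7, 1), (7, 3), (8, 7), (9, 5), (9, 8), (10, 2), (10, 10)}.
Total count |C(F_11)_aff| = 10.


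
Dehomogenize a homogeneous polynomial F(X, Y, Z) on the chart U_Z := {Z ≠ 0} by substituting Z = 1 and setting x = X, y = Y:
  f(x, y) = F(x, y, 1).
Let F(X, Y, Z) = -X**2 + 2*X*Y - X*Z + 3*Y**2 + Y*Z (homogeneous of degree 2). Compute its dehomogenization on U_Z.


f(x, y) = -x**2 + 2*x*y - x + 3*y**2 + y

On U_Z we set Z = 1. Each monomial c·X^i·Y^j·Z^k in F becomes c·x^i·y^j·1^k = c·x^i·y^j.
Substituting Z = 1: F(X, Y, 1) = -x**2 + 2*x*y - x + 3*y**2 + y.
Note: deg(f) ≤ deg(F) = 2; strict inequality happens when F is divisible by Z (lost terms).


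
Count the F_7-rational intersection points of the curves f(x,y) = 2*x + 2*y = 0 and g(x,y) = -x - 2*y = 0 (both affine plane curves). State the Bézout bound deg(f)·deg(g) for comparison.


Common zeros: {(0, 0)}; count = 1; Bézout bound = 1.

deg(f) = 1, deg(g) = 1, so Bézout bound = 1.
Scan x ∈ F_7. For each x, list the y ∈ F_7 with f(x, y) ≡ 0 and those with g(x, y) ≡ 0 (mod 7); the common zeros in that column are the intersection.
  x = 0: f ≡ 0 at y ∈ {0}; g ≡ 0 at y ∈ {0}; common: {0}.
  x = 1: f ≡ 0 at y ∈ {6}; g ≡ 0 at y ∈ {3}; common: ∅.
  x = 2: f ≡ 0 at y ∈ {5}; g ≡ 0 at y ∈ {6}; common: ∅.
  x = 3: f ≡ 0 at y ∈ {4}; g ≡ 0 at y ∈ {2}; common: ∅.
  x = 4: f ≡ 0 at y ∈ {3}; g ≡ 0 at y ∈ {5}; common: ∅.
  x = 5: f ≡ 0 at y ∈ {2}; g ≡ 0 at y ∈ {1}; common: ∅.
  x = 6: f ≡ 0 at y ∈ {1}; g ≡ 0 at y ∈ {4}; common: ∅.
Collecting: common zeros = {(0, 0)}, so the count is 1.
Comparison with the Bézout bound: 1 ≤ 1 = deg(f)·deg(g), as expected for curves with no common component (the bound is attained).


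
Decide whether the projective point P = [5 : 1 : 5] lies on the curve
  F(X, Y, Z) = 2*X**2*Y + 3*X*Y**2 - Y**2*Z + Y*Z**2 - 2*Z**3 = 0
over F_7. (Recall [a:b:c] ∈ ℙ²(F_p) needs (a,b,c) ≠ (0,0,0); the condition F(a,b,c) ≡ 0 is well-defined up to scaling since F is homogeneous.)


F(5,1,5) ≡ 3 (mod 7); P is NOT on the curve.

Evaluate F(5, 1, 5) term-by-term (mod 7).
  2*X**2*Y ↦ 2·25·1·1 = 50
  3*X*Y**2 ↦ 3·5·1·1 = 15
  -Y**2*Z ↦ -1·1·1·5 = -5
  Y*Z**2 ↦ 1·1·1·25 = 25
  -2*Z**3 ↦ -2·1·1·125 = -250
Sum: F(5, 1, 5) = (50) + (15) + (-5) + (25) + (-250) = -165.
Reducing mod 7: -165 ≡ 3 (mod 7).
Since F(a, b, c) ≡ 3 ≠ 0 (mod 7), P does NOT lie on the curve.


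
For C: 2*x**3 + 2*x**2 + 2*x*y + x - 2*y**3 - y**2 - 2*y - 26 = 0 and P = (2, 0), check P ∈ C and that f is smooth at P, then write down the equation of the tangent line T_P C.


Tangent line at P: 33*x + 2*y - 66 = 0.

Step 1: f(2, 0) = 0, so P lies on C.
Step 2: partial derivatives
  f_x(x, y) = 6*x**2 + 4*x + 2*y + 1, f_y(x, y) = 2*x - 6*y**2 - 2*y - 2.
  f_x(P) = 33, f_y(P) = 2 (gradient nonzero, so P is smooth).
Step 3: tangent line at P: 33·(x − 2) + 2·(y − 0) = 0.
Expanding: 33*x + 2*y - 66 = 0.


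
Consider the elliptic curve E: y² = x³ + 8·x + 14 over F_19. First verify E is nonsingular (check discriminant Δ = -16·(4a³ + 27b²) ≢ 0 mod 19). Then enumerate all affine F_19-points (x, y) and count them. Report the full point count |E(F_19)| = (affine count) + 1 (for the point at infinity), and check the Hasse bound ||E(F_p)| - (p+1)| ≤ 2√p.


Affine points = {(1, 2), (1, 17), (2, 0), (8, 1), (8, 18), (9, 6), (9, 13), (10, 7), (10, 12), (13, 4), (13, 15), (14, 1), (14, 18), (16, 1), (16, 18), (17, 3), (17, 16), (18, 9), (18, 10)}; affine count = 19; |E(F_19)| = 20.

Discriminant check: Δ ∝ 4a³ + 27b² = 4·8³ + 27·14² = 4·512 + 27·196 ≡ 6 (mod 19). Nonzero ⇒ E is nonsingular.
For each x ∈ F_19, compute rhs = x³ + 8·x + 14 mod 19, then count y ∈ F_19 with y² ≡ rhs.
  x = 0: rhs = 14, matching y values: none (0 points).
  x = 1: rhs = 4, matching y values: 2, 17 (2 points).
  x = 2: rhs = 0, matching y values: 0 (1 points).
  x = 3: rhs = 8, matching y values: none (0 points).
  x = 4: rhs = 15, matching y values: none (0 points).
  x = 5: rhs = 8, matching y values: none (0 points).
  x = 6: rhs = 12, matching y values: none (0 points).
  x = 7: rhs = 14, matching y values: none (0 points).
  x = 8: rhs = 1, matching y values: 1, 18 (2 points).
  x = 9: rhs = 17, matching y values: 6, 13 (2 points).
  x = 10: rhs = 11, matching y values: 7, 12 (2 points).
  x = 11: rhs = 8, matching y values: none (0 points).
  x = 12: rhs = 14, matching y values: none (0 points).
  x = 13: rhs = 16, matching y values: 4, 15 (2 points).
  x = 14: rhs = 1, matching y values: 1, 18 (2 points).
  x = 15: rhs = 13, matching y values: none (0 points).
  x = 16: rhs = 1, matching y values: 1, 18 (2 points).
  x = 17: rhs = 9, matching y values: 3, 16 (2 points).
  x = 18: rhs = 5, matching y values: 9, 10 (2 points).
Total affine count: 19.
Full point count |E(F_19)| = 19 + 1 = 20.
Hasse bound: |20 − (19+1)| = |0| = 0 ≤ 2√19 ≈ 8.7178 ✓.


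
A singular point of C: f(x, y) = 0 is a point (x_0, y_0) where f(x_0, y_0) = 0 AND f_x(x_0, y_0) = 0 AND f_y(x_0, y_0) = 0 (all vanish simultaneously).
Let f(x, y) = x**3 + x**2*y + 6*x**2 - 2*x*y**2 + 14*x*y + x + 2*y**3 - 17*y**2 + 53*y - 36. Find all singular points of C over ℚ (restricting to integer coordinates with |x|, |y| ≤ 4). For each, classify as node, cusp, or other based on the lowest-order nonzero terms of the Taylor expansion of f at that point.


Singular points: {(-3, 2)}; classification: node.

Compute partial derivatives:
  f_x = 3*x**2 + 2*x*y + 12*x - 2*y**2 + 14*y + 1.
  f_y = x**2 - 4*x*y + 14*x + 6*y**2 - 34*y + 53.
Scan x_0 ∈ {−4, ..., 4}. For each x_0, f_y(x_0, y) is a polynomial in y; find its integer roots y ∈ {−4, ..., 4}, then test f_x and f at those candidates.
  x = -4: f_y(-4, y) = 6*y**2 - 18*y + 13; no integer root y with |y| ≤ 4.
  x = -3: f_y(-3, y) = 6*y**2 - 22*y + 20; vanishes at y ∈ {2}. (-3, 2): f_x = 0, f = 0 — SINGULAR.
  x = -2: f_y(-2, y) = 6*y**2 - 26*y + 29; no integer root y with |y| ≤ 4.
  x = -1: f_y(-1, y) = 6*y**2 - 30*y + 40; no integer root y with |y| ≤ 4.
  x = 0: f_y(0, y) = 6*y**2 - 34*y + 53; no integer root y with |y| ≤ 4.
  x = 1: f_y(1, y) = 6*y**2 - 38*y + 68; no integer root y with |y| ≤ 4.
  x = 2: f_y(2, y) = 6*y**2 - 42*y + 85; no integer root y with |y| ≤ 4.
  x = 3: f_y(3, y) = 6*y**2 - 46*y + 104; no integer root y with |y| ≤ 4.
  x = 4: f_y(4, y) = 6*y**2 - 50*y + 125; no integer root y with |y| ≤ 4.
Only singular point on the grid: (-3, 2).
Classify: substitute x = -3 + u, y = 2 + v and expand: f = u**3 + u**2*v - u**2 - 2*u*v**2 + 2*v**3 + v**2.
No constant or linear terms (consistent with a singular point). Quadratic part: -u**2 + v**2. Cubic part: u**3 + u**2*v - 2*u*v**2 + 2*v**3.
The quadratic part v**2 - u**2 = (v − u)(v + u) splits into two distinct linear factors, so there are two distinct tangent lines y − 2 = ±(x − -3) — this is a node (ordinary double point).
Classification: node.


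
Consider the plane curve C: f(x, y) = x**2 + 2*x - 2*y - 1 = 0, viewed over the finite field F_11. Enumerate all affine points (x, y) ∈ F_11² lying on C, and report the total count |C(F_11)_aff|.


Affine F_11-points: {(0, 5), (1, 1), (2, 9), (3, 7), (4, 6), (5, 6), (6, 7), (7, 9), (8, 1), (9, 5), (10, 10)}; count = 11.

For each of the 121 pairs (x, y) ∈ F_11², evaluate f(x, y) mod 11. Record the zeros.
  x = 0: [0↦10, 1↦8, 2↦6, 3↦4, 4↦2, 5↦0, 6↦9, 7↦7, 8↦5, 9↦3, 10↦1]  zeros at y ∈ {5}
  x = 1: [0↦2, 1↦0, 2↦9, 3↦7, 4↦5, 5↦3, 6↦1, 7↦10, 8↦8, 9↦6, 10↦4]  zeros at y ∈ {1}
  x = 2: [0↦7, 1↦5, 2↦3, 3↦1, 4↦10, 5↦8, 6↦6, 7↦4, 8↦2, 9↦0, 10↦9]  zeros at y ∈ {9}
  x = 3: [0↦3, 1↦1, 2↦10, 3↦8, 4↦6, 5↦4, 6↦2, 7↦0, 8↦9, 9↦7, 10↦5]  zeros at y ∈ {7}
  x = 4: [0↦1, 1↦10, 2↦8, 3↦6, 4↦4, 5↦2, 6↦0, 7↦9, 8↦7, 9↦5, 10↦3]  zeros at y ∈ {6}
  x = 5: [0↦1, 1↦10, 2↦8, 3↦6, 4↦4, 5↦2, 6↦0, 7↦9, 8↦7, 9↦5, 10↦3]  zeros at y ∈ {6}
  x = 6: [0↦3, 1↦1, 2↦10, 3↦8, 4↦6, 5↦4, 6↦2, 7↦0, 8↦9, 9↦7, 10↦5]  zeros at y ∈ {7}
  x = 7: [0↦7, 1↦5, 2↦3, 3↦1, 4↦10, 5↦8, 6↦6, 7↦4, 8↦2, 9↦0, 10↦9]  zeros at y ∈ {9}
  x = 8: [0↦2, 1↦0, 2↦9, 3↦7, 4↦5, 5↦3, 6↦1, 7↦10, 8↦8, 9↦6, 10↦4]  zeros at y ∈ {1}
  x = 9: [0↦10, 1↦8, 2↦6, 3↦4, 4↦2, 5↦0, 6↦9, 7↦7, 8↦5, 9↦3, 10↦1]  zeros at y ∈ {5}
  x = 10: [0↦9, 1↦7, 2↦5, 3↦3, 4↦1, 5↦10, 6↦8, 7↦6, 8↦4, 9↦2, 10↦0]  zeros at y ∈ {10}
Collecting zeros: affine points = {(0, 5), (1, 1), (2, 9), (3, 7), (4, 6), (5, 6), (6, 7), (7, 9), (8, 1), (9, 5), (10, 10)}.
Total count |C(F_11)_aff| = 11.


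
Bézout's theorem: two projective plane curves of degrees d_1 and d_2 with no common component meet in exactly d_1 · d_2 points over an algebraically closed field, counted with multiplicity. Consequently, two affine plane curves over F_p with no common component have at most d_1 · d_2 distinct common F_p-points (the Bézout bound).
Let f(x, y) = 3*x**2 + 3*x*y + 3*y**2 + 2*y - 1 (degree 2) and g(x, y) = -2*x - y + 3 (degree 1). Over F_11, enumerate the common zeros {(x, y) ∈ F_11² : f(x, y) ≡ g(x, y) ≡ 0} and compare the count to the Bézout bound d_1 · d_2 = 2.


Common zeros: ∅; count = 0; Bézout bound = 2.

deg(f) = 2, deg(g) = 1, so Bézout bound = 2.
Scan x ∈ F_11. For each x, list the y ∈ F_11 with f(x, y) ≡ 0 and those with g(x, y) ≡ 0 (mod 11); the common zeros in that column are the intersection.
  x = 0: f ≡ 0 at y ∈ {4, 10}; g ≡ 0 at y ∈ {3}; common: ∅.
  x = 1: f ≡ 0 at y ∈ {3, 10}; g ≡ 0 at y ∈ {1}; common: ∅.
  x = 2: f ≡ 0 at y ∈ {0, 1}; g ≡ 0 at y ∈ {10}; common: ∅.
  x = 3: f ≡ 0 at y ∈ ∅; g ≡ 0 at y ∈ {8}; common: ∅.
  x = 4: f ≡ 0 at y ∈ ∅; g ≡ 0 at y ∈ {6}; common: ∅.
  x = 5: f ≡ 0 at y ∈ ∅; g ≡ 0 at y ∈ {4}; common: ∅.
  x = 6: f ≡ 0 at y ∈ ∅; g ≡ 0 at y ∈ {2}; common: ∅.
  x = 7: f ≡ 0 at y ∈ {3, 4}; g ≡ 0 at y ∈ {0}; common: ∅.
  x = 8: f ≡ 0 at y ∈ {1, 5}; g ≡ 0 at y ∈ {9}; common: ∅.
  x = 9: f ≡ 0 at y ∈ {0, 5}; g ≡ 0 at y ∈ {7}; common: ∅.
  x = 10: f ≡ 0 at y ∈ ∅; g ≡ 0 at y ∈ {5}; common: ∅.
Collecting: common zeros = ∅, so the count is 0.
Comparison with the Bézout bound: 0 ≤ 2 = deg(f)·deg(g), as expected for curves with no common component (the affine F_11-count falls short of the bound because intersections may lie at infinity, over extension fields, or carry multiplicity).


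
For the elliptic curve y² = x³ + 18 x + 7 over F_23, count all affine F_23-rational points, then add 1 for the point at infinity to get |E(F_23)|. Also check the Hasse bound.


Affine points = {(1, 7), (1, 16), (6, 3), (6, 20), (7, 4), (7, 19), (9, 1), (9, 22), (11, 8), (11, 15), (13, 0), (14, 6), (14, 17), (15, 8), (15, 15), (19, 3), (19, 20), (20, 8), (20, 15), (21, 3), (21, 20)}; affine count = 21; |E(F_23)| = 22.

Discriminant check: Δ ∝ 4a³ + 27b² = 4·18³ + 27·7² = 4·5832 + 27·49 ≡ 18 (mod 23). Nonzero ⇒ E is nonsingular.
For each x ∈ F_23, compute rhs = x³ + 18·x + 7 mod 23, then count y ∈ F_23 with y² ≡ rhs.
  x = 0: rhs = 7, matching y values: none (0 points).
  x = 1: rhs = 3, matching y values: 7, 16 (2 points).
  x = 2: rhs = 5, matching y values: none (0 points).
  x = 3: rhs = 19, matching y values: none (0 points).
  x = 4: rhs = 5, matching y values: none (0 points).
  x = 5: rhs = 15, matching y values: none (0 points).
  x = 6: rhs = 9, matching y values: 3, 20 (2 points).
  x = 7: rhs = 16, matching y values: 4, 19 (2 points).
  x = 8: rhs = 19, matching y values: none (0 points).
  x = 9: rhs = 1, matching y values: 1, 22 (2 points).
  x = 10: rhs = 14, matching y values: none (0 points).
  x = 11: rhs = 18, matching y values: 8, 15 (2 points).
  x = 12: rhs = 19, matching y values: none (0 points).
  x = 13: rhs = 0, matching y values: 0 (1 points).
  x = 14: rhs = 13, matching y values: 6, 17 (2 points).
  x = 15: rhs = 18, matching y values: 8, 15 (2 points).
  x = 16: rhs = 21, matching y values: none (0 points).
  x = 17: rhs = 5, matching y values: none (0 points).
  x = 18: rhs = 22, matching y values: none (0 points).
  x = 19: rhs = 9, matching y values: 3, 20 (2 points).
  x = 20: rhs = 18, matching y values: 8, 15 (2 points).
  x = 21: rhs = 9, matching y values: 3, 20 (2 points).
  x = 22: rhs = 11, matching y values: none (0 points).
Total affine count: 21.
Full point count |E(F_23)| = 21 + 1 = 22.
Hasse bound: |22 − (23+1)| = |-2| = 2 ≤ 2√23 ≈ 9.5917 ✓.
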